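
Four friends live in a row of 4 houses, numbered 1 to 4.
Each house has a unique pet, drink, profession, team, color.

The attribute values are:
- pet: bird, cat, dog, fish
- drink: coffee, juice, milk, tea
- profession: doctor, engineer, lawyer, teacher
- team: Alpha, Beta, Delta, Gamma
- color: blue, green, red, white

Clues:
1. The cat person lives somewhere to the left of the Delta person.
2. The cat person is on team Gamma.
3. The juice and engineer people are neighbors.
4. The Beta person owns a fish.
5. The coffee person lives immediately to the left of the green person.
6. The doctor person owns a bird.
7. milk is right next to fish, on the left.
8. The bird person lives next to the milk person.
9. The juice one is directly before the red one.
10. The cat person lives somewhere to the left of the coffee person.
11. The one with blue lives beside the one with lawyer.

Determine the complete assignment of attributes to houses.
Solution:

House | Pet | Drink | Profession | Team | Color
-----------------------------------------------
  1   | bird | juice | doctor | Alpha | white
  2   | cat | milk | engineer | Gamma | red
  3   | fish | coffee | teacher | Beta | blue
  4   | dog | tea | lawyer | Delta | green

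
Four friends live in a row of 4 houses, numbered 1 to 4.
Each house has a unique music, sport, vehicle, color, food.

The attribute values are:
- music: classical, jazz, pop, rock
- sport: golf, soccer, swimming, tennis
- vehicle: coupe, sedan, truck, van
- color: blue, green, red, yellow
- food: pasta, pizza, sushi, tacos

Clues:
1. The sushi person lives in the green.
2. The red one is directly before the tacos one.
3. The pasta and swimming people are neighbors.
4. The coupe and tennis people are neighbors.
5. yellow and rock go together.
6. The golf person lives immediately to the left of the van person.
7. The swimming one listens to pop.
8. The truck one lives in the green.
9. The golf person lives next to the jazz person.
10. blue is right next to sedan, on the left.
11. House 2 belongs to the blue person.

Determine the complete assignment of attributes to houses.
Solution:

House | Music | Sport | Vehicle | Color | Food
----------------------------------------------
  1   | classical | golf | coupe | red | pizza
  2   | jazz | tennis | van | blue | tacos
  3   | rock | soccer | sedan | yellow | pasta
  4   | pop | swimming | truck | green | sushi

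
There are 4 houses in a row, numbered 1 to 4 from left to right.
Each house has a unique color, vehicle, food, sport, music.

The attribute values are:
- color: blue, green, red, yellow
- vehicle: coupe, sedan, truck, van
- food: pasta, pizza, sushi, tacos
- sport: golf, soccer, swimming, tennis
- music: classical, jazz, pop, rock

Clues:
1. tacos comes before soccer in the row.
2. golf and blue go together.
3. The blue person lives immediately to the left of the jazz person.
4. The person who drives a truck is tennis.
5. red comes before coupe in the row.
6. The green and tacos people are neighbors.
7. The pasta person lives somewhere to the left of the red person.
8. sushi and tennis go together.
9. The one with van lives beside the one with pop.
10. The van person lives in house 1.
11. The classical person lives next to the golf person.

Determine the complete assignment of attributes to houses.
Solution:

House | Color | Vehicle | Food | Sport | Music
----------------------------------------------
  1   | green | van | pasta | swimming | classical
  2   | blue | sedan | tacos | golf | pop
  3   | red | truck | sushi | tennis | jazz
  4   | yellow | coupe | pizza | soccer | rock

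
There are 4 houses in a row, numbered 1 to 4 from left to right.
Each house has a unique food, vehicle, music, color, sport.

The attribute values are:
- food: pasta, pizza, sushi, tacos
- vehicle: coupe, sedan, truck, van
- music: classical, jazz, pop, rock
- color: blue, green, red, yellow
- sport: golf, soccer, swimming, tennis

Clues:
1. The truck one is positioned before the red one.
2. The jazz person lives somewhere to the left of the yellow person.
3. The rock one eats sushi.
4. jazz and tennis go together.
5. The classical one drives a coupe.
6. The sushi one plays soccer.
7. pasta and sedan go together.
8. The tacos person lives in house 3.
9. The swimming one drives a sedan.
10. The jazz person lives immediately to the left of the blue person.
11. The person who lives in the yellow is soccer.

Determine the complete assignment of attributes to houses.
Solution:

House | Food | Vehicle | Music | Color | Sport
----------------------------------------------
  1   | pizza | truck | jazz | green | tennis
  2   | pasta | sedan | pop | blue | swimming
  3   | tacos | coupe | classical | red | golf
  4   | sushi | van | rock | yellow | soccer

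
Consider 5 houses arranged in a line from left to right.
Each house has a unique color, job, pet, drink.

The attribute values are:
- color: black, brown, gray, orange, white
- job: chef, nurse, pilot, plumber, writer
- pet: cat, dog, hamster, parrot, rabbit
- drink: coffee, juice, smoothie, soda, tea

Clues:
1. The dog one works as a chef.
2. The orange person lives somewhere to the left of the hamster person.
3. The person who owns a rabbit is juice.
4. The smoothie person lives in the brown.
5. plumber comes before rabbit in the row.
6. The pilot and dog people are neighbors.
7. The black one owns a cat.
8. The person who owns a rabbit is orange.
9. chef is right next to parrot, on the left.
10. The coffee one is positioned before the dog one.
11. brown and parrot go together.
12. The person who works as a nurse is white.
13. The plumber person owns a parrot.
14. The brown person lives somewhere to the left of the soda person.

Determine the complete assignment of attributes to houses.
Solution:

House | Color | Job | Pet | Drink
---------------------------------
  1   | black | pilot | cat | coffee
  2   | gray | chef | dog | tea
  3   | brown | plumber | parrot | smoothie
  4   | orange | writer | rabbit | juice
  5   | white | nurse | hamster | soda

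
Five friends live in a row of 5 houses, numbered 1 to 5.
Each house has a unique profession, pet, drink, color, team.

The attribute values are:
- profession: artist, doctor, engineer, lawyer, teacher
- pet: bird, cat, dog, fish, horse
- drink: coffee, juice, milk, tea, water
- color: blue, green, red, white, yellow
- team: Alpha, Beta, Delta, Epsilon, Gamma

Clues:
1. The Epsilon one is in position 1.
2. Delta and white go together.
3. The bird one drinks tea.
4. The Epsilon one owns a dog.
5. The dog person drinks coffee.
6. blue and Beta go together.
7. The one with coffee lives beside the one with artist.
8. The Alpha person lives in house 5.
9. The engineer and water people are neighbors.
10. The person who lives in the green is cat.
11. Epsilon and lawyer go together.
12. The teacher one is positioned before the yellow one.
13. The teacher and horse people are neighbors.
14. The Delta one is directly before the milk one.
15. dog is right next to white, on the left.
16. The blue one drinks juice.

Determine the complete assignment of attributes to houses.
Solution:

House | Profession | Pet | Drink | Color | Team
-----------------------------------------------
  1   | lawyer | dog | coffee | red | Epsilon
  2   | artist | bird | tea | white | Delta
  3   | teacher | cat | milk | green | Gamma
  4   | engineer | horse | juice | blue | Beta
  5   | doctor | fish | water | yellow | Alpha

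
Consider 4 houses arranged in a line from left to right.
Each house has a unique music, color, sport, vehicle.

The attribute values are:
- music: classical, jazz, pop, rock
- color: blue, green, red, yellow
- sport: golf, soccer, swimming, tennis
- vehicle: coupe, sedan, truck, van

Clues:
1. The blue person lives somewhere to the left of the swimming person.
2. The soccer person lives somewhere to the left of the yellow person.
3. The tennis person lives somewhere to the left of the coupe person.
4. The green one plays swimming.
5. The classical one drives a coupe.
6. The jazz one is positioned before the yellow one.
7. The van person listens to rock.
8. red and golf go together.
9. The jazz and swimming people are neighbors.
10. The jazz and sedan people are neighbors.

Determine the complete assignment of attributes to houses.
Solution:

House | Music | Color | Sport | Vehicle
---------------------------------------
  1   | jazz | blue | soccer | truck
  2   | pop | green | swimming | sedan
  3   | rock | yellow | tennis | van
  4   | classical | red | golf | coupe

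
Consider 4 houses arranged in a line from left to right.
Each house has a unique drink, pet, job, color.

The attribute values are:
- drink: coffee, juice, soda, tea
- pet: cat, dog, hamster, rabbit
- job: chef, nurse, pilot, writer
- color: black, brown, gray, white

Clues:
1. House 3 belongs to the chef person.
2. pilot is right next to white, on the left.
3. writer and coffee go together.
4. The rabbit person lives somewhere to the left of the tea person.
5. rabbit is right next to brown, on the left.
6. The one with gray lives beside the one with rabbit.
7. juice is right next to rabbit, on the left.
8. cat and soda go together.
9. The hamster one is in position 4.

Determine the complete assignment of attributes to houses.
Solution:

House | Drink | Pet | Job | Color
---------------------------------
  1   | juice | dog | pilot | gray
  2   | coffee | rabbit | writer | white
  3   | soda | cat | chef | brown
  4   | tea | hamster | nurse | black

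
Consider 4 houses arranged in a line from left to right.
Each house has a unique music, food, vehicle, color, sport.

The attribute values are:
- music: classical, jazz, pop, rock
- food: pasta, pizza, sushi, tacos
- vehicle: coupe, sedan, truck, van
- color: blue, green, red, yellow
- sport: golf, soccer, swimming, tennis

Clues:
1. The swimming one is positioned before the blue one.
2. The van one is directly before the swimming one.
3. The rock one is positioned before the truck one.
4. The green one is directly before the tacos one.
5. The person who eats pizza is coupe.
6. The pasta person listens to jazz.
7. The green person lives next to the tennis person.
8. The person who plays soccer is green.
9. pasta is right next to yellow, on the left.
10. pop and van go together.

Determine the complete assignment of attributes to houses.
Solution:

House | Music | Food | Vehicle | Color | Sport
----------------------------------------------
  1   | jazz | pasta | sedan | green | soccer
  2   | pop | tacos | van | yellow | tennis
  3   | rock | pizza | coupe | red | swimming
  4   | classical | sushi | truck | blue | golf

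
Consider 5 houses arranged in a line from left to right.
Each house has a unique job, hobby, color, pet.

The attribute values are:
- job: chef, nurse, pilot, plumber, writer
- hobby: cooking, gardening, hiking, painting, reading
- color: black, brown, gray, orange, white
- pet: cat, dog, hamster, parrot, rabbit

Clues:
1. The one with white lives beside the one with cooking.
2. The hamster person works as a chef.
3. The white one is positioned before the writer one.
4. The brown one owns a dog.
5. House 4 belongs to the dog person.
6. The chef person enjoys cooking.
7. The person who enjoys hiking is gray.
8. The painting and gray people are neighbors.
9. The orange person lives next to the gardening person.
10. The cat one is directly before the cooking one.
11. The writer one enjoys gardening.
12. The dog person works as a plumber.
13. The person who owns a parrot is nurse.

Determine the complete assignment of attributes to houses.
Solution:

House | Job | Hobby | Color | Pet
---------------------------------
  1   | pilot | reading | white | cat
  2   | chef | cooking | orange | hamster
  3   | writer | gardening | black | rabbit
  4   | plumber | painting | brown | dog
  5   | nurse | hiking | gray | parrot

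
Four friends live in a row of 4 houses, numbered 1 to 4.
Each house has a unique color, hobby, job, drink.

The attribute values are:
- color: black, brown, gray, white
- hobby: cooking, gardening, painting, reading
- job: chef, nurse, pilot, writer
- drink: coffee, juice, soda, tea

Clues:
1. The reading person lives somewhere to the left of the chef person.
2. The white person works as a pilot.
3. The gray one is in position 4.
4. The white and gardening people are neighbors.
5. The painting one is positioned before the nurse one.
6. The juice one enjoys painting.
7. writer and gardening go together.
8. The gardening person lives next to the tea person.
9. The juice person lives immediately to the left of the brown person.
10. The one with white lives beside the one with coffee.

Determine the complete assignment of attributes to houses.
Solution:

House | Color | Hobby | Job | Drink
-----------------------------------
  1   | white | painting | pilot | juice
  2   | brown | gardening | writer | coffee
  3   | black | reading | nurse | tea
  4   | gray | cooking | chef | soda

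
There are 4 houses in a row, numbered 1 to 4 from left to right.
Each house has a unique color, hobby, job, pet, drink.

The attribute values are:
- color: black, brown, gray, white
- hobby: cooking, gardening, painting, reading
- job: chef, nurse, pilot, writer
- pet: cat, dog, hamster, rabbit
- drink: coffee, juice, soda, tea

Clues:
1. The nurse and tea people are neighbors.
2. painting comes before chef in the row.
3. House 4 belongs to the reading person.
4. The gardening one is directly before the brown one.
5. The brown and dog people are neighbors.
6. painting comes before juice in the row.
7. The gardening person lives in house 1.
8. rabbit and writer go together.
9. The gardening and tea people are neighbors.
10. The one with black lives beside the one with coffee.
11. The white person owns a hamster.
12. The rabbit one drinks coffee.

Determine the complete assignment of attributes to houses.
Solution:

House | Color | Hobby | Job | Pet | Drink
-----------------------------------------
  1   | white | gardening | nurse | hamster | soda
  2   | brown | painting | pilot | cat | tea
  3   | black | cooking | chef | dog | juice
  4   | gray | reading | writer | rabbit | coffee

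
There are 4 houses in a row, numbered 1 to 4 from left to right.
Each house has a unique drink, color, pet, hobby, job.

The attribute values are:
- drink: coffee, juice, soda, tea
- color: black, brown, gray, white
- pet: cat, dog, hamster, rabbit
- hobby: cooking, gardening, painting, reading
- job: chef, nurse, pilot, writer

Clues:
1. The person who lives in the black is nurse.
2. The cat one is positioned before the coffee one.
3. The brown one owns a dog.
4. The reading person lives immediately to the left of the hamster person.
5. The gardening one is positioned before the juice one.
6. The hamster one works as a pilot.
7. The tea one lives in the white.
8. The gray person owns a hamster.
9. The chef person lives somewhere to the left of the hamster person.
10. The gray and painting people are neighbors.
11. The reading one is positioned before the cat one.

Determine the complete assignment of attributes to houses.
Solution:

House | Drink | Color | Pet | Hobby | Job
-----------------------------------------
  1   | tea | white | rabbit | reading | chef
  2   | soda | gray | hamster | gardening | pilot
  3   | juice | black | cat | painting | nurse
  4   | coffee | brown | dog | cooking | writer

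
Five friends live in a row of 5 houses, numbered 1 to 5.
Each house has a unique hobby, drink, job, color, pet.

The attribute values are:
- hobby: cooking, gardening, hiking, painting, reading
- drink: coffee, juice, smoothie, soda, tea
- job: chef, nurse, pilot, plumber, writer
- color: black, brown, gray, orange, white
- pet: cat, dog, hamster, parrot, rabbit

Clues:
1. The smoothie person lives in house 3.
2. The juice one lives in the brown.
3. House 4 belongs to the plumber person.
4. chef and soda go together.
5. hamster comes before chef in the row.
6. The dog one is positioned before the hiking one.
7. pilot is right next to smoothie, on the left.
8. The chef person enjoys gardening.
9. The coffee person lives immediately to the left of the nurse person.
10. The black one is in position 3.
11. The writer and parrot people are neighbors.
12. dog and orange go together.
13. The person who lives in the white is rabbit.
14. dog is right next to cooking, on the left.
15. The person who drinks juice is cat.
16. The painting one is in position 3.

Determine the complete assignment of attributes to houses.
Solution:

House | Hobby | Drink | Job | Color | Pet
-----------------------------------------
  1   | reading | tea | writer | orange | dog
  2   | cooking | coffee | pilot | gray | parrot
  3   | painting | smoothie | nurse | black | hamster
  4   | hiking | juice | plumber | brown | cat
  5   | gardening | soda | chef | white | rabbit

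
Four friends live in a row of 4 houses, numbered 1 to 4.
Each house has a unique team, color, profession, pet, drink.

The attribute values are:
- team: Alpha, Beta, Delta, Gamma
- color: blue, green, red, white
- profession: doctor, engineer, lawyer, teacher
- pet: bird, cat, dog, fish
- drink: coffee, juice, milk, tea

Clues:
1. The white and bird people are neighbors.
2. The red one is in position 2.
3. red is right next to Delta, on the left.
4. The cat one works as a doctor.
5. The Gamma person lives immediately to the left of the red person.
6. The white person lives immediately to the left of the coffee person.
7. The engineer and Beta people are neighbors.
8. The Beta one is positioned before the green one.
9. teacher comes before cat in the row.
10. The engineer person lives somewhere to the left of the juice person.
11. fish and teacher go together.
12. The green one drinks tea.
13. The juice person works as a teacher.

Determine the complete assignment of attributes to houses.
Solution:

House | Team | Color | Profession | Pet | Drink
-----------------------------------------------
  1   | Gamma | white | engineer | dog | milk
  2   | Beta | red | lawyer | bird | coffee
  3   | Delta | blue | teacher | fish | juice
  4   | Alpha | green | doctor | cat | tea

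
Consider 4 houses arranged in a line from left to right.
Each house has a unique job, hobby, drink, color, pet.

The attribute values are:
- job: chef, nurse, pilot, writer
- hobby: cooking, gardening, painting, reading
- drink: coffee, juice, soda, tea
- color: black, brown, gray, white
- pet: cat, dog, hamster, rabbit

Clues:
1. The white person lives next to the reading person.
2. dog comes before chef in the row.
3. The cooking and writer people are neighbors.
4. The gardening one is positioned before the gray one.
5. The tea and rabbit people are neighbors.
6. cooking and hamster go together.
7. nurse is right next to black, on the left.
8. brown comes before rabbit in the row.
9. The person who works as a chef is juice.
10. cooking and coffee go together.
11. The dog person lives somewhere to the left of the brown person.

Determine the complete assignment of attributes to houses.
Solution:

House | Job | Hobby | Drink | Color | Pet
-----------------------------------------
  1   | nurse | cooking | coffee | white | hamster
  2   | writer | reading | soda | black | dog
  3   | pilot | gardening | tea | brown | cat
  4   | chef | painting | juice | gray | rabbit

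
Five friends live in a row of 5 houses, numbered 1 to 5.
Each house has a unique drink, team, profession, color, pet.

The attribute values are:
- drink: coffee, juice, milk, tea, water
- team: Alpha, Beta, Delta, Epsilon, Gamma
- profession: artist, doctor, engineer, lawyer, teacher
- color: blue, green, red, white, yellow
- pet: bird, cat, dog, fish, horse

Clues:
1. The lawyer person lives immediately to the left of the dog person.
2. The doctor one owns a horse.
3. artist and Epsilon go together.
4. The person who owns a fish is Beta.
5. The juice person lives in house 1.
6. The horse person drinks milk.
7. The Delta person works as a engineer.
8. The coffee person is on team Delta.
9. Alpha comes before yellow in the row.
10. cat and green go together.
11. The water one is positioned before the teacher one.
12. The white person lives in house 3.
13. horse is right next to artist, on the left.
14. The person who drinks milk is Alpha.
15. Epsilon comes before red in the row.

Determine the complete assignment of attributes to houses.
Solution:

House | Drink | Team | Profession | Color | Pet
-----------------------------------------------
  1   | juice | Gamma | lawyer | green | cat
  2   | coffee | Delta | engineer | blue | dog
  3   | milk | Alpha | doctor | white | horse
  4   | water | Epsilon | artist | yellow | bird
  5   | tea | Beta | teacher | red | fish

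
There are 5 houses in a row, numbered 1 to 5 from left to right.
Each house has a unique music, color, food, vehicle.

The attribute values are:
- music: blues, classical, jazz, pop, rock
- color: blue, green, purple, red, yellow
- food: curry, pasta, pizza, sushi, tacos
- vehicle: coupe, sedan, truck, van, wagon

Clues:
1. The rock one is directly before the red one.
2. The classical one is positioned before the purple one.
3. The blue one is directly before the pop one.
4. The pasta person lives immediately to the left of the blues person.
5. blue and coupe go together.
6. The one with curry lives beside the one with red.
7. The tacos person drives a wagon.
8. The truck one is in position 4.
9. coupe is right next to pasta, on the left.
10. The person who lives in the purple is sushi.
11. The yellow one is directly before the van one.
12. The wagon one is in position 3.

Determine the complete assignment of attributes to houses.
Solution:

House | Music | Color | Food | Vehicle
--------------------------------------
  1   | rock | blue | curry | coupe
  2   | pop | red | pasta | sedan
  3   | blues | green | tacos | wagon
  4   | classical | yellow | pizza | truck
  5   | jazz | purple | sushi | van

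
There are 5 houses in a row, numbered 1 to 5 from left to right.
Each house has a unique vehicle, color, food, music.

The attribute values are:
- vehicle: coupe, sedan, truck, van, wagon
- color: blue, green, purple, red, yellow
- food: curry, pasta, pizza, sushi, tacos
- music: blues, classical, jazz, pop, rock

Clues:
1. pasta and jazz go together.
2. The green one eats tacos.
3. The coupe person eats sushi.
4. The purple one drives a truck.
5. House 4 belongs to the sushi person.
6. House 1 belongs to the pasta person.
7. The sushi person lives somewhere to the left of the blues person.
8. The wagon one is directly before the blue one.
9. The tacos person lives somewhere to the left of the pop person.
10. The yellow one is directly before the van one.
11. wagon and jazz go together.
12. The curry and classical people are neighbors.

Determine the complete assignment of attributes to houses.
Solution:

House | Vehicle | Color | Food | Music
--------------------------------------
  1   | wagon | yellow | pasta | jazz
  2   | van | blue | curry | rock
  3   | sedan | green | tacos | classical
  4   | coupe | red | sushi | pop
  5   | truck | purple | pizza | blues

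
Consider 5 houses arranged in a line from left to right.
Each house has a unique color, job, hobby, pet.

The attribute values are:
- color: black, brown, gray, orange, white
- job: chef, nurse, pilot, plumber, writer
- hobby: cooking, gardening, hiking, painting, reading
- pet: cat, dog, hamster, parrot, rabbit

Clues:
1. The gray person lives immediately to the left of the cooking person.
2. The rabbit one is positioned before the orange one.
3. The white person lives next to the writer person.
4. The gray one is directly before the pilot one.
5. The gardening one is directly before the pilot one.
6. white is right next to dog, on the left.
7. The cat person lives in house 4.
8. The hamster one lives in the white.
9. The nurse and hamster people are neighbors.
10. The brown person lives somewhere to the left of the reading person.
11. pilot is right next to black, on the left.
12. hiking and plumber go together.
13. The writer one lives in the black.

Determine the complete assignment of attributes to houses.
Solution:

House | Color | Job | Hobby | Pet
---------------------------------
  1   | gray | nurse | gardening | rabbit
  2   | white | pilot | cooking | hamster
  3   | black | writer | painting | dog
  4   | brown | plumber | hiking | cat
  5   | orange | chef | reading | parrot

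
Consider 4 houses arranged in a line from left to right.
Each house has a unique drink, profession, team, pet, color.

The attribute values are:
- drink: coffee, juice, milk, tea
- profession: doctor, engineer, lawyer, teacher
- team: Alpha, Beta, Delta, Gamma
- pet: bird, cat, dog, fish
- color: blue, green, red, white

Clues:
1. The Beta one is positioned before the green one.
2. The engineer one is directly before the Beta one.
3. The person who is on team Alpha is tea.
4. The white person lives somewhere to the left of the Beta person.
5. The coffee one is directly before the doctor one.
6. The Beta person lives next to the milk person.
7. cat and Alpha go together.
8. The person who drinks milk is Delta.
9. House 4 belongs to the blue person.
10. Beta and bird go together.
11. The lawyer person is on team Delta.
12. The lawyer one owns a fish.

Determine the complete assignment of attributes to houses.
Solution:

House | Drink | Profession | Team | Pet | Color
-----------------------------------------------
  1   | coffee | engineer | Gamma | dog | white
  2   | juice | doctor | Beta | bird | red
  3   | milk | lawyer | Delta | fish | green
  4   | tea | teacher | Alpha | cat | blue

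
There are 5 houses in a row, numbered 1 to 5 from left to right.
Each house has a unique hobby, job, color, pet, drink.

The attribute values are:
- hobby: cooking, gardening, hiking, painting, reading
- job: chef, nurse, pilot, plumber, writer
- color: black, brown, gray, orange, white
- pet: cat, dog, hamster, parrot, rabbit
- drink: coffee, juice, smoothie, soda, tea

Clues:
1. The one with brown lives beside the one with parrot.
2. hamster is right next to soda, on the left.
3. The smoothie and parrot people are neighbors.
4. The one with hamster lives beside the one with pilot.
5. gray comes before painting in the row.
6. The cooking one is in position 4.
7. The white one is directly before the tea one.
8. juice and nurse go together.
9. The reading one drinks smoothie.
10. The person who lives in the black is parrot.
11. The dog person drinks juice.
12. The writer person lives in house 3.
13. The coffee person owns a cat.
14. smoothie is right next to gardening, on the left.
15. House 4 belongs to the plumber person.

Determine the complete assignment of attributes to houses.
Solution:

House | Hobby | Job | Color | Pet | Drink
-----------------------------------------
  1   | reading | chef | brown | hamster | smoothie
  2   | gardening | pilot | black | parrot | soda
  3   | hiking | writer | white | cat | coffee
  4   | cooking | plumber | gray | rabbit | tea
  5   | painting | nurse | orange | dog | juice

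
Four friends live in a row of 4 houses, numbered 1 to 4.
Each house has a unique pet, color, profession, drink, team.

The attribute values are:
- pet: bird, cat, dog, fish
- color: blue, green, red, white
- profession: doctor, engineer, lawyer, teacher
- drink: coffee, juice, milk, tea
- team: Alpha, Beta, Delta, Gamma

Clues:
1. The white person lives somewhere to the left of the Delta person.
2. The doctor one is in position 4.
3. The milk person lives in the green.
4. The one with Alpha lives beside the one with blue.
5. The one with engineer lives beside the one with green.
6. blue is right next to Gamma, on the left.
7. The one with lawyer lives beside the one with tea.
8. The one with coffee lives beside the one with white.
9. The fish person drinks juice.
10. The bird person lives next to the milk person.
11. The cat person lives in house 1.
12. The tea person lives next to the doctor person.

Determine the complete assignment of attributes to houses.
Solution:

House | Pet | Color | Profession | Drink | Team
-----------------------------------------------
  1   | cat | red | teacher | coffee | Beta
  2   | fish | white | lawyer | juice | Alpha
  3   | bird | blue | engineer | tea | Delta
  4   | dog | green | doctor | milk | Gamma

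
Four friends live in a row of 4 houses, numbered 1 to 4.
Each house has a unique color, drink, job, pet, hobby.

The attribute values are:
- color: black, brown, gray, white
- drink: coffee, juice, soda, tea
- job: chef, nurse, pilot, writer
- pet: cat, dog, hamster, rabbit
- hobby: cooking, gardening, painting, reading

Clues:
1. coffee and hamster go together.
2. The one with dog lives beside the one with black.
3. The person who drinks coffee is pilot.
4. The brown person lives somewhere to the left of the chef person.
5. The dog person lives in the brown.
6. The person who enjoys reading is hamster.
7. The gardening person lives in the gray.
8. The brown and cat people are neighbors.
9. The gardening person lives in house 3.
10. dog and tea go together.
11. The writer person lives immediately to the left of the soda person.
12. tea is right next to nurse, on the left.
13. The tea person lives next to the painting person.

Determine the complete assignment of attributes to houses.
Solution:

House | Color | Drink | Job | Pet | Hobby
-----------------------------------------
  1   | brown | tea | writer | dog | cooking
  2   | black | soda | nurse | cat | painting
  3   | gray | juice | chef | rabbit | gardening
  4   | white | coffee | pilot | hamster | reading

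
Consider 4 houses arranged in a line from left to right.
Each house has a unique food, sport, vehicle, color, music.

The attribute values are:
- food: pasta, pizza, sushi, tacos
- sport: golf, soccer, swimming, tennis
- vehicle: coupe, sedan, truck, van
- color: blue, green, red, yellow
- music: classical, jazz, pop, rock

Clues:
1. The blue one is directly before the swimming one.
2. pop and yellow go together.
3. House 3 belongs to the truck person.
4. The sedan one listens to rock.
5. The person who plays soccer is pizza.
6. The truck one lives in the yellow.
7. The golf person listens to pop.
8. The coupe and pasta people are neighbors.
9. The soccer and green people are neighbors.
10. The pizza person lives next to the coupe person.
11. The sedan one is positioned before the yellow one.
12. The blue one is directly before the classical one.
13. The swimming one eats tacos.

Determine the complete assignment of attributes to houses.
Solution:

House | Food | Sport | Vehicle | Color | Music
----------------------------------------------
  1   | pizza | soccer | sedan | blue | rock
  2   | tacos | swimming | coupe | green | classical
  3   | pasta | golf | truck | yellow | pop
  4   | sushi | tennis | van | red | jazz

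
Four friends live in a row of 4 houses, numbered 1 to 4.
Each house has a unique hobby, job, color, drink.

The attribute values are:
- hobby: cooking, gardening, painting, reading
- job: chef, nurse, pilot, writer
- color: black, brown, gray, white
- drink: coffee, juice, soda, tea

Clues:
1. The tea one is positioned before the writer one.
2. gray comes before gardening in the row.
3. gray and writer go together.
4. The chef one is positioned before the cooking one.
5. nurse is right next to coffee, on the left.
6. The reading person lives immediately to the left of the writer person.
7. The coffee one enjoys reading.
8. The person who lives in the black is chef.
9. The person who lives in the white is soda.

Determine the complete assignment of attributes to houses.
Solution:

House | Hobby | Job | Color | Drink
-----------------------------------
  1   | painting | nurse | brown | tea
  2   | reading | chef | black | coffee
  3   | cooking | writer | gray | juice
  4   | gardening | pilot | white | soda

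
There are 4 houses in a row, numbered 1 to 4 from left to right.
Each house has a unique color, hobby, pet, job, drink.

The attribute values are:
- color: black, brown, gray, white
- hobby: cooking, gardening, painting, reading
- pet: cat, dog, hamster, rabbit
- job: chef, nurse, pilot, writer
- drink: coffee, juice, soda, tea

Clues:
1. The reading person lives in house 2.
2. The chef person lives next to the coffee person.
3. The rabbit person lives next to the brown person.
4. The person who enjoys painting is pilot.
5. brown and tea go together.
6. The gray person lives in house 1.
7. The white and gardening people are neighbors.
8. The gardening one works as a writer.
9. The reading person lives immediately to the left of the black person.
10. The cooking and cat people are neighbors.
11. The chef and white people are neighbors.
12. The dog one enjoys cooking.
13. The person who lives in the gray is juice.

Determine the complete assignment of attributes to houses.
Solution:

House | Color | Hobby | Pet | Job | Drink
-----------------------------------------
  1   | gray | cooking | dog | chef | juice
  2   | white | reading | cat | nurse | coffee
  3   | black | gardening | rabbit | writer | soda
  4   | brown | painting | hamster | pilot | tea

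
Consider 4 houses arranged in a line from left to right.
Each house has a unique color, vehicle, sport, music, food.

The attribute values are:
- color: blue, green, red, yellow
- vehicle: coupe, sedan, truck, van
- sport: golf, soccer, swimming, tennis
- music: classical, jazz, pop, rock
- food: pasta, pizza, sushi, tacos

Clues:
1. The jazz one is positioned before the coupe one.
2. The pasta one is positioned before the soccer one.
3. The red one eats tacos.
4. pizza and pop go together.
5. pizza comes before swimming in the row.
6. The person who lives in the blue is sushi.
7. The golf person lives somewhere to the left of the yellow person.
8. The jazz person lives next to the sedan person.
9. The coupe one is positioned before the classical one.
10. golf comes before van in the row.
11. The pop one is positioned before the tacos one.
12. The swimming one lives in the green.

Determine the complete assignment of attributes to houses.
Solution:

House | Color | Vehicle | Sport | Music | Food
----------------------------------------------
  1   | blue | truck | golf | jazz | sushi
  2   | yellow | sedan | tennis | pop | pizza
  3   | green | coupe | swimming | rock | pasta
  4   | red | van | soccer | classical | tacos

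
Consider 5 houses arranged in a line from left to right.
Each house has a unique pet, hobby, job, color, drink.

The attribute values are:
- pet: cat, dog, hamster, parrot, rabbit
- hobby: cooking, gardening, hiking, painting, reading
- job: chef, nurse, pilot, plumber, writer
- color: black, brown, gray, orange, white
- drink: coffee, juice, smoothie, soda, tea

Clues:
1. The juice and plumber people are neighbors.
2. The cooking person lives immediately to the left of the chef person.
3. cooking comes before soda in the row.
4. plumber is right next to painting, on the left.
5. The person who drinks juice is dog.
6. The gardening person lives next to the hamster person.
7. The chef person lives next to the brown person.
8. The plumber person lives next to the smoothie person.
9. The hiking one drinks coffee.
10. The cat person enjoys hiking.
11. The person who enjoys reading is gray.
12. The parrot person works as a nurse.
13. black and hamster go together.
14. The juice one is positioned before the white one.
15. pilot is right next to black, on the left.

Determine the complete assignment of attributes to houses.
Solution:

House | Pet | Hobby | Job | Color | Drink
-----------------------------------------
  1   | dog | gardening | pilot | orange | juice
  2   | hamster | cooking | plumber | black | tea
  3   | rabbit | painting | chef | white | smoothie
  4   | cat | hiking | writer | brown | coffee
  5   | parrot | reading | nurse | gray | soda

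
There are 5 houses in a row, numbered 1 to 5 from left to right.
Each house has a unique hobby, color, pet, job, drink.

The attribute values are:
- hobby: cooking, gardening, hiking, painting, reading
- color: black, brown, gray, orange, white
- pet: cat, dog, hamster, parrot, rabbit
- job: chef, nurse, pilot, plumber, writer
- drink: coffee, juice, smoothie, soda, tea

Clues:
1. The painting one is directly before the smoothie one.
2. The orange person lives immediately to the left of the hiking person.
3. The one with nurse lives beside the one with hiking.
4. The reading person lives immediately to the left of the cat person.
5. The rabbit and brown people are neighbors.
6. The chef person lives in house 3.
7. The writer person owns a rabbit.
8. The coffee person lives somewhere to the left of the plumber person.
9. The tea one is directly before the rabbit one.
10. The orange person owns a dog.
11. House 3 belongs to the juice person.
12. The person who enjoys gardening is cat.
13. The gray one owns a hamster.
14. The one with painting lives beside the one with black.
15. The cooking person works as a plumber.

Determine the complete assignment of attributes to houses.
Solution:

House | Hobby | Color | Pet | Job | Drink
-----------------------------------------
  1   | painting | orange | dog | nurse | tea
  2   | hiking | black | rabbit | writer | smoothie
  3   | reading | brown | parrot | chef | juice
  4   | gardening | white | cat | pilot | coffee
  5   | cooking | gray | hamster | plumber | soda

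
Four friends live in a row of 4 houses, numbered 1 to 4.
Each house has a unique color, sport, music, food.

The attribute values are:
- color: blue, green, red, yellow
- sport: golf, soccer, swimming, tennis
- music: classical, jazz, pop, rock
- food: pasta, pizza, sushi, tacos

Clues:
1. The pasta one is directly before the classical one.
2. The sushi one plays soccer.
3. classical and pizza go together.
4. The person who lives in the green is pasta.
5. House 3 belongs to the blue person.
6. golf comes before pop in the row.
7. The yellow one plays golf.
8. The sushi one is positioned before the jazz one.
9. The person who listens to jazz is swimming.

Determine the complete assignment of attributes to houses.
Solution:

House | Color | Sport | Music | Food
------------------------------------
  1   | green | tennis | rock | pasta
  2   | yellow | golf | classical | pizza
  3   | blue | soccer | pop | sushi
  4   | red | swimming | jazz | tacos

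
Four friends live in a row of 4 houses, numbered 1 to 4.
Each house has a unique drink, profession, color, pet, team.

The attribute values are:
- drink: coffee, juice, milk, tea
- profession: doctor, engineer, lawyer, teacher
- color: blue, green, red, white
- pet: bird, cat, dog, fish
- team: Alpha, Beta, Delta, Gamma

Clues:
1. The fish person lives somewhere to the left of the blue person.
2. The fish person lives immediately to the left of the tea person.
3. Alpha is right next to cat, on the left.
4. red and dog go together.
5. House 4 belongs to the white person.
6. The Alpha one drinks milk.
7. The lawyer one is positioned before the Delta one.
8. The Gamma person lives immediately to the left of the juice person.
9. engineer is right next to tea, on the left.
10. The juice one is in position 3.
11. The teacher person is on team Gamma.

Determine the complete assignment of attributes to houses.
Solution:

House | Drink | Profession | Color | Pet | Team
-----------------------------------------------
  1   | milk | engineer | green | fish | Alpha
  2   | tea | teacher | blue | cat | Gamma
  3   | juice | lawyer | red | dog | Beta
  4   | coffee | doctor | white | bird | Delta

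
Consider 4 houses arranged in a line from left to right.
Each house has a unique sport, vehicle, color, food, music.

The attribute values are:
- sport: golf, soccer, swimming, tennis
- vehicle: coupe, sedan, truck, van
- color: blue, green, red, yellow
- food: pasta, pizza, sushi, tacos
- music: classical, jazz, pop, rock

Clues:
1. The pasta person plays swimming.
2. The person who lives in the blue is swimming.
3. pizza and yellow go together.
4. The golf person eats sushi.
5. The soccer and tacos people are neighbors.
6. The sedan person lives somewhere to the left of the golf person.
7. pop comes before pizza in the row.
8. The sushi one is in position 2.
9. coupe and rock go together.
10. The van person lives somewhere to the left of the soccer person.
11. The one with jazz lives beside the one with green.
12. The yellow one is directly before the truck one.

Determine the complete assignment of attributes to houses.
Solution:

House | Sport | Vehicle | Color | Food | Music
----------------------------------------------
  1   | swimming | sedan | blue | pasta | jazz
  2   | golf | van | green | sushi | pop
  3   | soccer | coupe | yellow | pizza | rock
  4   | tennis | truck | red | tacos | classical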